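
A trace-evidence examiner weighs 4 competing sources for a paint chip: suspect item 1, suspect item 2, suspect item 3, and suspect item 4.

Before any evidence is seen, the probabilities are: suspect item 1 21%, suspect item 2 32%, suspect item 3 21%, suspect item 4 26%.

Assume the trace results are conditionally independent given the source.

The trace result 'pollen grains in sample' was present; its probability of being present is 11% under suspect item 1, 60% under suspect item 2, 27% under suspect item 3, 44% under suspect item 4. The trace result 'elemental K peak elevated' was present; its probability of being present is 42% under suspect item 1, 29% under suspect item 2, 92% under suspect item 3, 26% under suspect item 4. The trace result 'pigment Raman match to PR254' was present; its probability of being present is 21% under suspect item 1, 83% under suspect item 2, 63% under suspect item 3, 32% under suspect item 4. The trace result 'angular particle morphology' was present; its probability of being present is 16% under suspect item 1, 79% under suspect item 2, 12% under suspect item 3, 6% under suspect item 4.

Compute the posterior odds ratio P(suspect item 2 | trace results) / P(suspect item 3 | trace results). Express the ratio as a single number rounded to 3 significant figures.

9.26

Posterior odds equal prior odds times the likelihood ratio; only the two competing hypotheses matter.
  suspect item 2: 0.32 × 0.60 × 0.29 × 0.83 × 0.79 = 0.036509
  suspect item 3: 0.21 × 0.27 × 0.92 × 0.63 × 0.12 = 0.0039436
Posterior odds = 0.036509 / 0.0039436 ≈ 9.26.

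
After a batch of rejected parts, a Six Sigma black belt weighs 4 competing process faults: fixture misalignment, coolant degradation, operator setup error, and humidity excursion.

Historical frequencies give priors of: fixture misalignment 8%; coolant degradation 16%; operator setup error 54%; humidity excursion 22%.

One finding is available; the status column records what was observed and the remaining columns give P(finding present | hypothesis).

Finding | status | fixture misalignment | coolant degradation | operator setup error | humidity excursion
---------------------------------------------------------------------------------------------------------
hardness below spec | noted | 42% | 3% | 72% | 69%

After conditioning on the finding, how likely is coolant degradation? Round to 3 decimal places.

For each hypothesis, the unnormalized posterior weight is prior × likelihood:
  fixture misalignment: 0.08 × 0.42 = 0.0336
  coolant degradation: 0.16 × 0.03 = 0.0048
  operator setup error: 0.54 × 0.72 = 0.3888
  humidity excursion: 0.22 × 0.69 = 0.1518
Normalizing constant Z = 0.0336 + 0.0048 + 0.3888 + 0.1518 = 0.579.
P(coolant degradation | evidence) = 0.0048 / 0.579 ≈ 0.008.

0.008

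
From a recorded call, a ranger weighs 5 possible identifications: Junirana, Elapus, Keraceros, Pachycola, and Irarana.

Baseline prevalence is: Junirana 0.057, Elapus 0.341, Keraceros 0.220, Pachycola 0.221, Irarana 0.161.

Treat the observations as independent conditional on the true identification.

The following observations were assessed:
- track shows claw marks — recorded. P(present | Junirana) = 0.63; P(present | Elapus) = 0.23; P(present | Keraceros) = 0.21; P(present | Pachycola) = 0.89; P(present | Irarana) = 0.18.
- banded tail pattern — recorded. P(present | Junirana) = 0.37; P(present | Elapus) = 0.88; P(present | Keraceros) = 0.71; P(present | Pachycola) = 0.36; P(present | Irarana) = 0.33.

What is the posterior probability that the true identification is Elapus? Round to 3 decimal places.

0.353

For each hypothesis, the unnormalized posterior weight is prior × product of the observation likelihoods:
  Junirana: 0.057 × 0.63 × 0.37 = 0.013287
  Elapus: 0.341 × 0.23 × 0.88 = 0.069018
  Keraceros: 0.220 × 0.21 × 0.71 = 0.032802
  Pachycola: 0.221 × 0.89 × 0.36 = 0.070808
  Irarana: 0.161 × 0.18 × 0.33 = 0.0095634
Marginal likelihood of the evidence = 0.19548.
P(Elapus | evidence) = 0.069018 / 0.19548 ≈ 0.353.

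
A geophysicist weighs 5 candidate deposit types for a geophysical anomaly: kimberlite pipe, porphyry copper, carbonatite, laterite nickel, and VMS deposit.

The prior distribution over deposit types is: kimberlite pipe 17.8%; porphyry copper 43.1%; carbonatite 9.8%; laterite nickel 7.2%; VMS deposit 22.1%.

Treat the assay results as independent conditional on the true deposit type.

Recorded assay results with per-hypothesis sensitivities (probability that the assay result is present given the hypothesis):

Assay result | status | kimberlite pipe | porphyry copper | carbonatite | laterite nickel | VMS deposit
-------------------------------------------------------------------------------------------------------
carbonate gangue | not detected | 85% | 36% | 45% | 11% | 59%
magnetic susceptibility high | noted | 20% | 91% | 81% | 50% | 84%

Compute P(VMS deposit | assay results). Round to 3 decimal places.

0.186

For each hypothesis, the unnormalized posterior weight is prior × product of the assay result likelihoods (using 1 − P(present | H) for each absent assay result):
  kimberlite pipe: 0.178 × (1 − 0.85) × 0.20 = 0.00534
  porphyry copper: 0.431 × (1 − 0.36) × 0.91 = 0.25101
  carbonatite: 0.098 × (1 − 0.45) × 0.81 = 0.043659
  laterite nickel: 0.072 × (1 − 0.11) × 0.50 = 0.03204
  VMS deposit: 0.221 × (1 − 0.59) × 0.84 = 0.076112
Normalizing constant Z = 0.00534 + 0.25101 + 0.043659 + 0.03204 + 0.076112 = 0.40817.
P(VMS deposit | evidence) = 0.076112 / 0.40817 ≈ 0.186.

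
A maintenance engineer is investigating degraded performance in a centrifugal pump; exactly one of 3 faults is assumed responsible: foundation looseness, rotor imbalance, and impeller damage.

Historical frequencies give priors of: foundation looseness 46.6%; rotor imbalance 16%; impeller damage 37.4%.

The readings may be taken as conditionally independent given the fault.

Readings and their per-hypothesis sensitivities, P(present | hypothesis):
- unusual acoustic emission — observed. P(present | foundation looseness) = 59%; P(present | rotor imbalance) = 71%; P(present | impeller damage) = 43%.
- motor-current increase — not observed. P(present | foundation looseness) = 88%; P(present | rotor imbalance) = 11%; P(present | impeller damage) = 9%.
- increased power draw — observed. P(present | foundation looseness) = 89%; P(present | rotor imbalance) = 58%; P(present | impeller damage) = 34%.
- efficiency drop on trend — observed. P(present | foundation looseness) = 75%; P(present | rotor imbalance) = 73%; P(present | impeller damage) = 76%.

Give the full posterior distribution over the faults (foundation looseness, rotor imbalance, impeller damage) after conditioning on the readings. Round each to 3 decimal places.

0.215, 0.417, 0.368

For each hypothesis, the unnormalized posterior weight is prior × product of the reading likelihoods (using 1 − P(present | H) for each absent reading):
  foundation looseness: 0.466 × 0.59 × (1 − 0.88) × 0.89 × 0.75 = 0.022023
  rotor imbalance: 0.160 × 0.71 × (1 − 0.11) × 0.58 × 0.73 = 0.042807
  impeller damage: 0.374 × 0.43 × (1 − 0.09) × 0.34 × 0.76 = 0.037816
Normalizing constant Z = 0.022023 + 0.042807 + 0.037816 = 0.10265.
P(foundation looseness | evidence) = 0.022023 / 0.10265 ≈ 0.215
P(rotor imbalance | evidence) = 0.042807 / 0.10265 ≈ 0.417
P(impeller damage | evidence) = 0.037816 / 0.10265 ≈ 0.368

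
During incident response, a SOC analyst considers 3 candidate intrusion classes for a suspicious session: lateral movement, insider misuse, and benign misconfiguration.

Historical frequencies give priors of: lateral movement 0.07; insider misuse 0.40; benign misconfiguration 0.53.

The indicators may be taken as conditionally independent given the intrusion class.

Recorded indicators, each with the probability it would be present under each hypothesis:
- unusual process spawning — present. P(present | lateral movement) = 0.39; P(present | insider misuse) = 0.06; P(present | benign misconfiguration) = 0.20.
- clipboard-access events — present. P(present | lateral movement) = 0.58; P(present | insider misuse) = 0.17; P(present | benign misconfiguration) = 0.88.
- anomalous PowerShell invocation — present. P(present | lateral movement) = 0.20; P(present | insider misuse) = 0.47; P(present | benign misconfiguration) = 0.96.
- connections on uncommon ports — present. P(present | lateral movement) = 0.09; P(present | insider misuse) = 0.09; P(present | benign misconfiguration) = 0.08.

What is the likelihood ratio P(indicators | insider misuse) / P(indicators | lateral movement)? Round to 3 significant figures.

Take the product of per-indicator likelihoods under each hypothesis, then divide.
  insider misuse: 0.06 × 0.17 × 0.47 × 0.09 = 0.00043146
  lateral movement: 0.39 × 0.58 × 0.20 × 0.09 = 0.0040716
Bayes factor = 0.00043146 / 0.0040716 ≈ 0.106

0.106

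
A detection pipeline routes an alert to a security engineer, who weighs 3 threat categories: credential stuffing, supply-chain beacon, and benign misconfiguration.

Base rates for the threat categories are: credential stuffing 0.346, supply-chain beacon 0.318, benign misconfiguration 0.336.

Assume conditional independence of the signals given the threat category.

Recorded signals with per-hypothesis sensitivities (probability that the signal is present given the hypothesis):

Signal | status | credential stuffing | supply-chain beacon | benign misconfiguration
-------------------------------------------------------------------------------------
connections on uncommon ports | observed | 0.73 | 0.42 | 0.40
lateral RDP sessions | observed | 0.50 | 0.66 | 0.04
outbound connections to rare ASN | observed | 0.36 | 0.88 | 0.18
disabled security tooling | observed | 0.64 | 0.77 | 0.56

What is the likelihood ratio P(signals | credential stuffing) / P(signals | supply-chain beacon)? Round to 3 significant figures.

0.448

The Bayes factor is the ratio of the joint likelihoods of the signal pattern under the two hypotheses.
  credential stuffing: 0.73 × 0.50 × 0.36 × 0.64 = 0.084096
  supply-chain beacon: 0.42 × 0.66 × 0.88 × 0.77 = 0.18783
Bayes factor = 0.084096 / 0.18783 ≈ 0.448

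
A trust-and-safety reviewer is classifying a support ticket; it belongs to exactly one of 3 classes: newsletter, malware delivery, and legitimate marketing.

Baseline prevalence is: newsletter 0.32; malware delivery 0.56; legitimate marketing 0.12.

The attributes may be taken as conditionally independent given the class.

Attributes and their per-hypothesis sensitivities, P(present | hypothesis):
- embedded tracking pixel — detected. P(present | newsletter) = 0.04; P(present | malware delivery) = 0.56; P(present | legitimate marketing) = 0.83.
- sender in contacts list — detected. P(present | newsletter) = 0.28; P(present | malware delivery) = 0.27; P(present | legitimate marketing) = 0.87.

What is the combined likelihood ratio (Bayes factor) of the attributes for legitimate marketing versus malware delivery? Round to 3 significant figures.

Take the product of per-attribute likelihoods under each hypothesis, then divide.
  legitimate marketing: 0.83 × 0.87 = 0.7221
  malware delivery: 0.56 × 0.27 = 0.1512
Bayes factor = 0.7221 / 0.1512 ≈ 4.78

4.78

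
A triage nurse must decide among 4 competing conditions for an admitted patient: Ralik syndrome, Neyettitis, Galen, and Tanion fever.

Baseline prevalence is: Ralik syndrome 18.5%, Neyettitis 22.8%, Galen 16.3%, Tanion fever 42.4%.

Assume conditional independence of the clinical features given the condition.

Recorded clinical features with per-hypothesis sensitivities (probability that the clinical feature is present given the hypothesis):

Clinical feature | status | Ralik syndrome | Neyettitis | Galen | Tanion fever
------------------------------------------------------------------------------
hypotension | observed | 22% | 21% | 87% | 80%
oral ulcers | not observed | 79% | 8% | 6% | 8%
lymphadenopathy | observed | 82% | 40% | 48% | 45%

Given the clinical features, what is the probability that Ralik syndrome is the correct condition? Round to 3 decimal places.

0.031

By Bayes' rule with conditional independence, the unnormalized weight for each hypothesis is prior × ∏ likelihoods (using 1 − P(present | H) for each absent clinical feature):
  Ralik syndrome: 0.185 × 0.22 × (1 − 0.79) × 0.82 = 0.0070085
  Neyettitis: 0.228 × 0.21 × (1 − 0.08) × 0.40 = 0.01762
  Galen: 0.163 × 0.87 × (1 − 0.06) × 0.48 = 0.063985
  Tanion fever: 0.424 × 0.80 × (1 − 0.08) × 0.45 = 0.14043
Normalizing constant Z = 0.0070085 + 0.01762 + 0.063985 + 0.14043 = 0.22904.
P(Ralik syndrome | evidence) = 0.0070085 / 0.22904 ≈ 0.031.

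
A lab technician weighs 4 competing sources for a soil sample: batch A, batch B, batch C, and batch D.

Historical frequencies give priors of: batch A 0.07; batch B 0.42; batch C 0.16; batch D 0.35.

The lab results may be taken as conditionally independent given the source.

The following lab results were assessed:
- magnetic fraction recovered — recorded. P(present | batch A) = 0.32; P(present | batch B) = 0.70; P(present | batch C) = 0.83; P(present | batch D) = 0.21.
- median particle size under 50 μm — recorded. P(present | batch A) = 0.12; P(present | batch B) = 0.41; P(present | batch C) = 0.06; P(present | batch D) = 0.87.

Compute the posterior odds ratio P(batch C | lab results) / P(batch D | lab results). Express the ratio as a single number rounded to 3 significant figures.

0.125

The normalizing constant cancels in an odds ratio, so compute prior × likelihood for the two hypotheses only:
  batch C: 0.16 × 0.83 × 0.06 = 0.007968
  batch D: 0.35 × 0.21 × 0.87 = 0.063945
Odds(batch C : batch D) = 0.007968 / 0.063945 ≈ 0.125.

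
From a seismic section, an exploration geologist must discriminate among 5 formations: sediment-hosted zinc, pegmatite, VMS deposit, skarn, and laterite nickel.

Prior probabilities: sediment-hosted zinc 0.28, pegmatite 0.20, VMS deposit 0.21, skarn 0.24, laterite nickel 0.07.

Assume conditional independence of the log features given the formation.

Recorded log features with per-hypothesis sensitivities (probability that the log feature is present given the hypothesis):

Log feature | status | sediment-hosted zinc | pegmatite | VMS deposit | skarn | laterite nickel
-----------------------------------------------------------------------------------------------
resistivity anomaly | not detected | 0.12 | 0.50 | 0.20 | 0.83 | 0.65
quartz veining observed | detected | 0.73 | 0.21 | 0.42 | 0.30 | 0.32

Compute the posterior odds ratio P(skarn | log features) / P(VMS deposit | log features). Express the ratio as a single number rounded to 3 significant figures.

Unnormalized posterior weight (prior times the log feature likelihoods) for each of the two hypotheses (using 1 − P(present | H) for each absent log feature):
  skarn: 0.24 × (1 − 0.83) × 0.30 = 0.01224
  VMS deposit: 0.21 × (1 − 0.20) × 0.42 = 0.07056
Odds(skarn : VMS deposit) = 0.01224 / 0.07056 ≈ 0.173.

0.173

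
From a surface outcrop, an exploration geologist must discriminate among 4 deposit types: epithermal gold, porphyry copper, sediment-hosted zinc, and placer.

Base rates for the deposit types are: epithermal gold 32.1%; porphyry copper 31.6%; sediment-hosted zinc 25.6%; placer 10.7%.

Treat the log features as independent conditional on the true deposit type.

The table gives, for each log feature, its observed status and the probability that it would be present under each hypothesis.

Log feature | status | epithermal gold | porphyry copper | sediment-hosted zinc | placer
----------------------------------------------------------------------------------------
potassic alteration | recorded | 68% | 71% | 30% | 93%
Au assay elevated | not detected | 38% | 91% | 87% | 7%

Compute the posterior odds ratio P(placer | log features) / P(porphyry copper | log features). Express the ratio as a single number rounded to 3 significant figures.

Posterior odds equal prior odds times the likelihood ratio; only the two competing hypotheses matter (using 1 − P(present | H) for each absent log feature).
  placer: 0.107 × 0.93 × (1 − 0.07) = 0.092544
  porphyry copper: 0.316 × 0.71 × (1 − 0.91) = 0.020192
Posterior odds = 0.092544 / 0.020192 ≈ 4.58.

4.58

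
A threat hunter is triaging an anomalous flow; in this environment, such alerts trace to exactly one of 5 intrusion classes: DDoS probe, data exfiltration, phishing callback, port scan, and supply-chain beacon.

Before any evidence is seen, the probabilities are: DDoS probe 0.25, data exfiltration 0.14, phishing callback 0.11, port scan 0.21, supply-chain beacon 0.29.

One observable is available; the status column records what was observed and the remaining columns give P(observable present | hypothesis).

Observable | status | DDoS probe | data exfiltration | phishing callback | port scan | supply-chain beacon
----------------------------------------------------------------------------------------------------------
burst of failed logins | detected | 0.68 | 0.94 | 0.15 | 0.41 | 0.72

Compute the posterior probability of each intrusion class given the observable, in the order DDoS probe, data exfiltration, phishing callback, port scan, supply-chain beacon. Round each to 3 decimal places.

0.277, 0.215, 0.027, 0.140, 0.341

By Bayes' rule, the unnormalized weight for each hypothesis is prior × likelihood:
  DDoS probe: 0.25 × 0.68 = 0.17
  data exfiltration: 0.14 × 0.94 = 0.1316
  phishing callback: 0.11 × 0.15 = 0.0165
  port scan: 0.21 × 0.41 = 0.0861
  supply-chain beacon: 0.29 × 0.72 = 0.2088
Normalizing constant Z = 0.17 + 0.1316 + 0.0165 + 0.0861 + 0.2088 = 0.613.
P(DDoS probe | evidence) = 0.17 / 0.613 ≈ 0.277
P(data exfiltration | evidence) = 0.1316 / 0.613 ≈ 0.215
P(phishing callback | evidence) = 0.0165 / 0.613 ≈ 0.027
P(port scan | evidence) = 0.0861 / 0.613 ≈ 0.140
P(supply-chain beacon | evidence) = 0.2088 / 0.613 ≈ 0.341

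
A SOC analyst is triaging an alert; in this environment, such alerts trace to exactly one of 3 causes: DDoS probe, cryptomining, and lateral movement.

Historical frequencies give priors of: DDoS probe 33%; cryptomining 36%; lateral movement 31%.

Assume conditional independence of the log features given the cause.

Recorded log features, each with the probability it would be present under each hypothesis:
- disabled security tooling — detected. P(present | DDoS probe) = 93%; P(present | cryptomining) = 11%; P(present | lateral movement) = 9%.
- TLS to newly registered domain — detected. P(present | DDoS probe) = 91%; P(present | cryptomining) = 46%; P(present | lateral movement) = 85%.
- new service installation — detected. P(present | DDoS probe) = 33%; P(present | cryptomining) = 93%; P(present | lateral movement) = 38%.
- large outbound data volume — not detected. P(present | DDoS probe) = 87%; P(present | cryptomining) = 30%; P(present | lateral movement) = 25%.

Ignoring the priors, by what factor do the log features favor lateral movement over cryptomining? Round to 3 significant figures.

Take the product of per-log feature likelihoods under each hypothesis (using 1 − P(present | H) for each absent log feature), then divide.
  lateral movement: 0.09 × 0.85 × 0.38 × (1 − 0.25) = 0.021802
  cryptomining: 0.11 × 0.46 × 0.93 × (1 − 0.30) = 0.032941
Bayes factor = 0.021802 / 0.032941 ≈ 0.662

0.662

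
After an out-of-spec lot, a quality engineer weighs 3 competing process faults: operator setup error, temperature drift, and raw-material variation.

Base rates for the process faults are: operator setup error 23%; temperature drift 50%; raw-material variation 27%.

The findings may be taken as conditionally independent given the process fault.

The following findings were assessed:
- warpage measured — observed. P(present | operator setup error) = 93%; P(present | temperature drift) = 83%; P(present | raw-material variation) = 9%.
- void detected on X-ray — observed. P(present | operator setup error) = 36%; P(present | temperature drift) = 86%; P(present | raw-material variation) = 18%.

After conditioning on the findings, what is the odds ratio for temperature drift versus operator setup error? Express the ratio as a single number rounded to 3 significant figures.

4.63

Unnormalized posterior weight (prior times the finding likelihoods) for each of the two hypotheses:
  temperature drift: 0.50 × 0.83 × 0.86 = 0.3569
  operator setup error: 0.23 × 0.93 × 0.36 = 0.077004
Odds(temperature drift : operator setup error) = 0.3569 / 0.077004 ≈ 4.63.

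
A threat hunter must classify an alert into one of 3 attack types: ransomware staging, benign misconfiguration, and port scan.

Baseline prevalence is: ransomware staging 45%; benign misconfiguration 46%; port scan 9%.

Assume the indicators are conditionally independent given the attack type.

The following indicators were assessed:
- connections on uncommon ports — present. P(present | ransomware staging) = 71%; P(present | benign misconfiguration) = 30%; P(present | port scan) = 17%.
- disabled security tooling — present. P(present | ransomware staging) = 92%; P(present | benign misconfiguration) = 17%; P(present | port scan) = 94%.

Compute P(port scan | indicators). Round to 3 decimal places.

For each hypothesis, the unnormalized posterior weight is prior × product of the indicator likelihoods:
  ransomware staging: 0.45 × 0.71 × 0.92 = 0.29394
  benign misconfiguration: 0.46 × 0.30 × 0.17 = 0.02346
  port scan: 0.09 × 0.17 × 0.94 = 0.014382
Marginal likelihood of the evidence = 0.33178.
P(port scan | evidence) = 0.014382 / 0.33178 ≈ 0.043.

0.043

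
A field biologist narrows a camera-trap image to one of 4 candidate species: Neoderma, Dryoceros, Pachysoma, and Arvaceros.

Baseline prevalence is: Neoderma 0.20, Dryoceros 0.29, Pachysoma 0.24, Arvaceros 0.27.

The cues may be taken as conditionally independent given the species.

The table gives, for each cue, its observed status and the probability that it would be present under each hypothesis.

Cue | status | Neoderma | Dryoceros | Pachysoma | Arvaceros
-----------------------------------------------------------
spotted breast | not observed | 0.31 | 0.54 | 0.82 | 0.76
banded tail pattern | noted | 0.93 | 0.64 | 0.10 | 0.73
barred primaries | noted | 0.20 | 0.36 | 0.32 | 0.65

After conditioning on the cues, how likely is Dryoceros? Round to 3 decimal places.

Multiply each prior by the joint likelihood of the cue pattern (using 1 − P(present | H) for each absent cue):
  Neoderma: 0.20 × (1 − 0.31) × 0.93 × 0.20 = 0.025668
  Dryoceros: 0.29 × (1 − 0.54) × 0.64 × 0.36 = 0.030735
  Pachysoma: 0.24 × (1 − 0.82) × 0.10 × 0.32 = 0.0013824
  Arvaceros: 0.27 × (1 − 0.76) × 0.73 × 0.65 = 0.030748
Marginal likelihood of the evidence = 0.088533.
P(Dryoceros | evidence) = 0.030735 / 0.088533 ≈ 0.347.

0.347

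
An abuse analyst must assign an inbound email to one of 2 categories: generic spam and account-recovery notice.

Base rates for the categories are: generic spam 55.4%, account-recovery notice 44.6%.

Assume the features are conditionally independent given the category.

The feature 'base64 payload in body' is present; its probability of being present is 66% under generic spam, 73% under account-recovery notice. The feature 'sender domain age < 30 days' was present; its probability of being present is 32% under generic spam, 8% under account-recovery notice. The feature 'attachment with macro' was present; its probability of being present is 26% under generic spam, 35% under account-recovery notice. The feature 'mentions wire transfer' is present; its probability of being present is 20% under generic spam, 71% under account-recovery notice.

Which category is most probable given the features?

By Bayes' rule with conditional independence, the unnormalized weight for each hypothesis is prior × ∏ likelihoods:
  generic spam: 0.554 × 0.66 × 0.32 × 0.26 × 0.20 = 0.0060842
  account-recovery notice: 0.446 × 0.73 × 0.08 × 0.35 × 0.71 = 0.0064725
Normalizing constant Z = 0.0060842 + 0.0064725 = 0.012557.
P(generic spam | evidence) ≈ 0.0060842 / 0.012557 ≈ 0.485
P(account-recovery notice | evidence) ≈ 0.0064725 / 0.012557 ≈ 0.515
The largest is 0.515, so account-recovery notice is most probable.

account-recovery notice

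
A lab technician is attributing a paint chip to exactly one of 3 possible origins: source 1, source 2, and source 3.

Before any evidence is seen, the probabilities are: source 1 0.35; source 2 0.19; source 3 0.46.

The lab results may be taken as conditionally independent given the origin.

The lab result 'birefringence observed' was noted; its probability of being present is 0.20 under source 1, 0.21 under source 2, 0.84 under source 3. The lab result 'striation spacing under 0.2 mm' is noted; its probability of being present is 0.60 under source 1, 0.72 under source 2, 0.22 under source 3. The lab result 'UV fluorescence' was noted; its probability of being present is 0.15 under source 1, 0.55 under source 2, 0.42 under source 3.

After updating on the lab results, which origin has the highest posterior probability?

source 3

Multiply each prior by the joint likelihood of the lab result pattern:
  source 1: 0.35 × 0.20 × 0.60 × 0.15 = 0.0063
  source 2: 0.19 × 0.21 × 0.72 × 0.55 = 0.0158
  source 3: 0.46 × 0.84 × 0.22 × 0.42 = 0.035703
Normalizing constant Z = 0.0063 + 0.0158 + 0.035703 = 0.057804.
P(source 1 | evidence) ≈ 0.0063 / 0.057804 ≈ 0.109
P(source 2 | evidence) ≈ 0.0158 / 0.057804 ≈ 0.273
P(source 3 | evidence) ≈ 0.035703 / 0.057804 ≈ 0.618
The largest is 0.618, so source 3 is most probable.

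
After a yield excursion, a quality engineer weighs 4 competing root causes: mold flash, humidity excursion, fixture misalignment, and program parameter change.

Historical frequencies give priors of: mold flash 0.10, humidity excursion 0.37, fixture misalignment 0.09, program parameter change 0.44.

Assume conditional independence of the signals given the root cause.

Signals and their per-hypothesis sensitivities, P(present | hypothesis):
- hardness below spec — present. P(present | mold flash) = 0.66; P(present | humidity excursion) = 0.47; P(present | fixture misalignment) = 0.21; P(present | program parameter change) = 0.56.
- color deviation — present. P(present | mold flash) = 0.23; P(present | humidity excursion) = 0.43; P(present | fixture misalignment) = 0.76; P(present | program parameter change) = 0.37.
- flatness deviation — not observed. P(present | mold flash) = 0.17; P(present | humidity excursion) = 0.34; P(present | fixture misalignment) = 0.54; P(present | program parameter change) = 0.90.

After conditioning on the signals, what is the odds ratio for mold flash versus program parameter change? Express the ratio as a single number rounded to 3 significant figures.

Unnormalized posterior weight (prior times the signal likelihoods) for each of the two hypotheses (using 1 − P(present | H) for each absent signal):
  mold flash: 0.10 × 0.66 × 0.23 × (1 − 0.17) = 0.012599
  program parameter change: 0.44 × 0.56 × 0.37 × (1 − 0.90) = 0.0091168
Odds(mold flash : program parameter change) = 0.012599 / 0.0091168 ≈ 1.38.

1.38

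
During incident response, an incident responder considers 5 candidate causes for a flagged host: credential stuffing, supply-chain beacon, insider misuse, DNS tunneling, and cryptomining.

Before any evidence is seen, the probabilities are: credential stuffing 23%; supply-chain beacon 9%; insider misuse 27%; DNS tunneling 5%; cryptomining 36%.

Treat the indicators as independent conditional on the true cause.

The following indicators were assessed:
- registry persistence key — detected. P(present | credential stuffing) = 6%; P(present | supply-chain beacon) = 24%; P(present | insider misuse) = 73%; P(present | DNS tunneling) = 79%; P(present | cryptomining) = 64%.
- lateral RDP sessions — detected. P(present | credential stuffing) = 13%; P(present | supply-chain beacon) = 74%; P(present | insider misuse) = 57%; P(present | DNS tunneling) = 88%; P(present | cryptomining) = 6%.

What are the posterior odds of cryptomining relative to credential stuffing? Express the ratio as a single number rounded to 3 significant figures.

Unnormalized posterior weight (prior times the indicator likelihoods) for each of the two hypotheses:
  cryptomining: 0.36 × 0.64 × 0.06 = 0.013824
  credential stuffing: 0.23 × 0.06 × 0.13 = 0.001794
Odds(cryptomining : credential stuffing) = 0.013824 / 0.001794 ≈ 7.71.

7.71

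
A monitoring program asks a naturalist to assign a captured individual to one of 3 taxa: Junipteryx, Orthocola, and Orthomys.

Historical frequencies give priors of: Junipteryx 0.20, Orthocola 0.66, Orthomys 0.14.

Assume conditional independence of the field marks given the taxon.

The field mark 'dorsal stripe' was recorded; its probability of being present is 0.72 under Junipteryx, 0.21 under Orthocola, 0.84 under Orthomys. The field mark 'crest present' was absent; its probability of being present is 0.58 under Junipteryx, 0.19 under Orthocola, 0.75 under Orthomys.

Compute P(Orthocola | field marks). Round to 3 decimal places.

Multiply each prior by the joint likelihood of the field mark pattern (using 1 − P(present | H) for each absent field mark):
  Junipteryx: 0.20 × 0.72 × (1 − 0.58) = 0.06048
  Orthocola: 0.66 × 0.21 × (1 − 0.19) = 0.11227
  Orthomys: 0.14 × 0.84 × (1 − 0.75) = 0.0294
Normalizing constant Z = 0.06048 + 0.11227 + 0.0294 = 0.20215.
P(Orthocola | evidence) = 0.11227 / 0.20215 ≈ 0.555.

0.555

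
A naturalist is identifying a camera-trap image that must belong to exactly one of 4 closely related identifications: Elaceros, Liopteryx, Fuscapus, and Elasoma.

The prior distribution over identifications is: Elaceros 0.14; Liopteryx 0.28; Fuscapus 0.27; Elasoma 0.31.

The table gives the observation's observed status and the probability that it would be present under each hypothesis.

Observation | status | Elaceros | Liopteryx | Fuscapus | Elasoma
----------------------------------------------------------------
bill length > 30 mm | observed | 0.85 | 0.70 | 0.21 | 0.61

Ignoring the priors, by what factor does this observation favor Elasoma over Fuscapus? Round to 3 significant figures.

2.90

The Bayes factor is the ratio of the two likelihoods.
  Elasoma: 0.61
  Fuscapus: 0.21
Bayes factor = 0.61 / 0.21 ≈ 2.90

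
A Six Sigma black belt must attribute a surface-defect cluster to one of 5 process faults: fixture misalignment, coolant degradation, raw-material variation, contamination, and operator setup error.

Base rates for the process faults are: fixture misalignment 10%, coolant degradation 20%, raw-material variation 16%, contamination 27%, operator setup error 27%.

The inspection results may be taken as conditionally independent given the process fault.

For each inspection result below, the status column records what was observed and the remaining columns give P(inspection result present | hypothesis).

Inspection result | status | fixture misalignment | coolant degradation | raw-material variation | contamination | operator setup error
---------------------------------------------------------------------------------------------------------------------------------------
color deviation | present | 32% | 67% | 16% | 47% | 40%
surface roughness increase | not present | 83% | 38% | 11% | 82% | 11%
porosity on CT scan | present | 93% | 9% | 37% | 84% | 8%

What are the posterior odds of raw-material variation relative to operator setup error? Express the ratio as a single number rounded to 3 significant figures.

Unnormalized posterior weight (prior times the inspection result likelihoods) for each of the two hypotheses (using 1 − P(present | H) for each absent inspection result):
  raw-material variation: 0.16 × 0.16 × (1 − 0.11) × 0.37 = 0.0084301
  operator setup error: 0.27 × 0.40 × (1 − 0.11) × 0.08 = 0.0076896
Posterior odds = 0.0084301 / 0.0076896 ≈ 1.10.

1.10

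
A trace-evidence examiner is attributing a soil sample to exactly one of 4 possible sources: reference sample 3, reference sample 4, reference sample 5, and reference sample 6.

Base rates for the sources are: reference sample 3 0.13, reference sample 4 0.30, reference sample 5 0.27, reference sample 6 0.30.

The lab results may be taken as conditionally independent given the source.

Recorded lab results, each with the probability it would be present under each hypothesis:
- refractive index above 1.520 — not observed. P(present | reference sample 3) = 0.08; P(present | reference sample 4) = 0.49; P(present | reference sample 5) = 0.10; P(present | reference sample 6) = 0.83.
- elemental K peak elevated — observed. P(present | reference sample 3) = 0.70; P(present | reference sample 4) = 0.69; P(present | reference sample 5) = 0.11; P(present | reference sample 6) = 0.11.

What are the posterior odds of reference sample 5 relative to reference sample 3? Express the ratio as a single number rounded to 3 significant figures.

The normalizing constant cancels in an odds ratio, so compute prior × likelihood for the two hypotheses only (using 1 − P(present | H) for each absent lab result):
  reference sample 5: 0.27 × (1 − 0.10) × 0.11 = 0.02673
  reference sample 3: 0.13 × (1 − 0.08) × 0.70 = 0.08372
Posterior odds = 0.02673 / 0.08372 ≈ 0.319.

0.319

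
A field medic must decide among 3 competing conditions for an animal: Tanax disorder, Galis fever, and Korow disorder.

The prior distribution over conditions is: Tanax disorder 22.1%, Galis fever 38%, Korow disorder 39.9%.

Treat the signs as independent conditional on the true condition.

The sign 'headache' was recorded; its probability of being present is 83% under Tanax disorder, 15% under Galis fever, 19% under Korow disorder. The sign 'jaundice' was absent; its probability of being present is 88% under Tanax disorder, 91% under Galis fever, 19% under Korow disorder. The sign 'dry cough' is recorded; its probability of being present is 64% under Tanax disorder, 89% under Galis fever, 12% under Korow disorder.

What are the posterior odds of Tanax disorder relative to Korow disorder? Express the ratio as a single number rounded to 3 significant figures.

1.91

Posterior odds equal prior odds times the likelihood ratio; only the two competing hypotheses matter (using 1 − P(present | H) for each absent sign).
  Tanax disorder: 0.221 × 0.83 × (1 − 0.88) × 0.64 = 0.014087
  Korow disorder: 0.399 × 0.19 × (1 − 0.19) × 0.12 = 0.0073687
Odds(Tanax disorder : Korow disorder) = 0.014087 / 0.0073687 ≈ 1.91.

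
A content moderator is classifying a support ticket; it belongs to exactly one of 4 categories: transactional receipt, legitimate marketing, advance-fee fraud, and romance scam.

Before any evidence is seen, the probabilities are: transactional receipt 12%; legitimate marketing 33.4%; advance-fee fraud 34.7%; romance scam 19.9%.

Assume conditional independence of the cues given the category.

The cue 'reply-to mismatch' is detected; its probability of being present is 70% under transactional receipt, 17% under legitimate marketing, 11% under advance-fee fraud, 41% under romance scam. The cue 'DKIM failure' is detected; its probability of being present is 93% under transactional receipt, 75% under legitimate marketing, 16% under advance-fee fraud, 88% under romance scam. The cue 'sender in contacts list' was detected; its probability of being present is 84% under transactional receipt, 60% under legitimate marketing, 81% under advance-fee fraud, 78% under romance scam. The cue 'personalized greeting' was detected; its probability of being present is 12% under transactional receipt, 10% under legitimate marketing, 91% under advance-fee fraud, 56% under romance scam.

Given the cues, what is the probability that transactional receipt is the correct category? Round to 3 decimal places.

0.170

By Bayes' rule with conditional independence, the unnormalized weight for each hypothesis is prior × ∏ likelihoods:
  transactional receipt: 0.120 × 0.70 × 0.93 × 0.84 × 0.12 = 0.0078745
  legitimate marketing: 0.334 × 0.17 × 0.75 × 0.60 × 0.10 = 0.0025551
  advance-fee fraud: 0.347 × 0.11 × 0.16 × 0.81 × 0.91 = 0.0045016
  romance scam: 0.199 × 0.41 × 0.88 × 0.78 × 0.56 = 0.031362
Normalizing constant Z = 0.0078745 + 0.0025551 + 0.0045016 + 0.031362 = 0.046293.
P(transactional receipt | evidence) = 0.0078745 / 0.046293 ≈ 0.170.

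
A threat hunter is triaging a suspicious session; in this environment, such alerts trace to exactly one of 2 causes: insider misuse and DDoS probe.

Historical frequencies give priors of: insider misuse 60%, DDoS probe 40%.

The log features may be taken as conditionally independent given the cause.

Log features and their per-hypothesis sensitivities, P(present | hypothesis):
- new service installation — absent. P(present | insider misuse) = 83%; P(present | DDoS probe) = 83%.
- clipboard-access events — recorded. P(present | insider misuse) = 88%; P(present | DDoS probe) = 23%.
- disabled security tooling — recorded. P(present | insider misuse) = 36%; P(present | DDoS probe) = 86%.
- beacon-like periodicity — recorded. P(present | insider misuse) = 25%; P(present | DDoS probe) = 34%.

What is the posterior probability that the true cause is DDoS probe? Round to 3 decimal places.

0.361

For each hypothesis, the unnormalized posterior weight is prior × product of the log feature likelihoods (using 1 − P(present | H) for each absent log feature):
  insider misuse: 0.60 × (1 − 0.83) × 0.88 × 0.36 × 0.25 = 0.0080784
  DDoS probe: 0.40 × (1 − 0.83) × 0.23 × 0.86 × 0.34 = 0.0045731
Marginal likelihood of the evidence = 0.012652.
P(DDoS probe | evidence) = 0.0045731 / 0.012652 ≈ 0.361.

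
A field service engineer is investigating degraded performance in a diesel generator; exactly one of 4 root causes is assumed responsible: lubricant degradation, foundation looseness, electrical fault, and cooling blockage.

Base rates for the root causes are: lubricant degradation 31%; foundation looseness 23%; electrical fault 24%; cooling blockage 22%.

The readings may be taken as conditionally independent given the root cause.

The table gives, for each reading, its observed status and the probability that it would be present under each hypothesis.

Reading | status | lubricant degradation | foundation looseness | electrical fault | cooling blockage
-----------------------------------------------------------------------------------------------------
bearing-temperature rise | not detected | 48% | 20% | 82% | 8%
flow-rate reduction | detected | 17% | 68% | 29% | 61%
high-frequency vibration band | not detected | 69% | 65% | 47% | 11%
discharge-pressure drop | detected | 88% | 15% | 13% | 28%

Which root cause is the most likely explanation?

cooling blockage

For each hypothesis, the unnormalized posterior weight is prior × product of the reading likelihoods (using 1 − P(present | H) for each absent reading):
  lubricant degradation: 0.31 × (1 − 0.48) × 0.17 × (1 − 0.69) × 0.88 = 0.0074758
  foundation looseness: 0.23 × (1 − 0.20) × 0.68 × (1 − 0.65) × 0.15 = 0.0065688
  electrical fault: 0.24 × (1 − 0.82) × 0.29 × (1 − 0.47) × 0.13 = 0.00086318
  cooling blockage: 0.22 × (1 − 0.08) × 0.61 × (1 − 0.11) × 0.28 = 0.030767
Marginal likelihood of the evidence = 0.045675.
P(lubricant degradation | evidence) ≈ 0.0074758 / 0.045675 ≈ 0.164
P(foundation looseness | evidence) ≈ 0.0065688 / 0.045675 ≈ 0.144
P(electrical fault | evidence) ≈ 0.00086318 / 0.045675 ≈ 0.019
P(cooling blockage | evidence) ≈ 0.030767 / 0.045675 ≈ 0.674
The largest is 0.674, so cooling blockage is most probable.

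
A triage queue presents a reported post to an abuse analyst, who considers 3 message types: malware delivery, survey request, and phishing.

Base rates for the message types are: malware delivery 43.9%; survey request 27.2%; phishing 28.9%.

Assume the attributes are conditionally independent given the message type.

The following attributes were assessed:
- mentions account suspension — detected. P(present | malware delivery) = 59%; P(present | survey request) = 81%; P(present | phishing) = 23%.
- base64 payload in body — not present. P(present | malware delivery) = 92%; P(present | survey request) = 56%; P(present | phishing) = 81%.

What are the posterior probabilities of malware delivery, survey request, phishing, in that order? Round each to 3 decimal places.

Multiply each prior by the joint likelihood of the attribute pattern (using 1 − P(present | H) for each absent attribute):
  malware delivery: 0.439 × 0.59 × (1 − 0.92) = 0.020721
  survey request: 0.272 × 0.81 × (1 − 0.56) = 0.096941
  phishing: 0.289 × 0.23 × (1 − 0.81) = 0.012629
The unnormalized weights sum to 0.13029.
P(malware delivery | evidence) = 0.020721 / 0.13029 ≈ 0.159
P(survey request | evidence) = 0.096941 / 0.13029 ≈ 0.744
P(phishing | evidence) = 0.012629 / 0.13029 ≈ 0.097

0.159, 0.744, 0.097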